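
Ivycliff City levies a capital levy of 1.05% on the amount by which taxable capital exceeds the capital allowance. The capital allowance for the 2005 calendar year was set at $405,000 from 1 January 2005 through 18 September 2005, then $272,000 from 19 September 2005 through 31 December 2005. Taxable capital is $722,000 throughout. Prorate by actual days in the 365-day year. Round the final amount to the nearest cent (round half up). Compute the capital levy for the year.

1 January – 18 September 2005: 261 days, exemption $405,000 → ($722,000 − $405,000) × 1.05% × 261/365 = $2,380.1055
19 September – 31 December 2005: 104 days, exemption $272,000 → ($722,000 − $272,000) × 1.05% × 104/365 = $1,346.3014
Total = $3,726.4068

$3,726.41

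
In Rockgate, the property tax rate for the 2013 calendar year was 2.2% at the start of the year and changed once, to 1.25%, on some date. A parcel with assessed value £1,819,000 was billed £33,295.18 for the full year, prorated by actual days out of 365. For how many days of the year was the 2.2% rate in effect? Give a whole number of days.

Let d = days at the first rate; then 365 − d days at the second rate.
£1,819,000 × [2.2%·d + 1.25%·(365−d)] / 365 = £33,295.18
Solving gives d = 223, so the new rate took effect on August 12, 2013.

223 days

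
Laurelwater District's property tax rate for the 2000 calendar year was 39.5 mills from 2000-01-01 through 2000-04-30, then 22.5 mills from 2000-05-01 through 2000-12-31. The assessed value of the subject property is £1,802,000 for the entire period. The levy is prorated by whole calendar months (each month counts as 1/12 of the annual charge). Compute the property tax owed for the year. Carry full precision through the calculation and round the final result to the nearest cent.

£50,756.33

2000-01-01 to 2000-04-30: 4 months at 39.5 mills → £1,802,000 × 3.95% × 4/12 = £23,726.3333
2000-05-01 to 2000-12-31: 8 months at 22.5 mills → £1,802,000 × 2.25% × 8/12 = £27,030.0000
Total = £50,756.3333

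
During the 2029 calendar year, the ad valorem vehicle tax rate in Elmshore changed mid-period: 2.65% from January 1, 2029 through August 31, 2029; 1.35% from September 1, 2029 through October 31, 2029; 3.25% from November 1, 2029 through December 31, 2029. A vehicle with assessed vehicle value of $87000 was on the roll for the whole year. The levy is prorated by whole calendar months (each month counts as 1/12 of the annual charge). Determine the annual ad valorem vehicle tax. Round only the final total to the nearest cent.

January 1 – August 31, 2029: 8 months at 2.65% → $87000 × 2.65% × 8/12 = $1537.0000
September 1 – October 31, 2029: 2 months at 1.35% → $87000 × 1.35% × 2/12 = $195.7500
November 1 – December 31, 2029: 2 months at 3.25% → $87000 × 3.25% × 2/12 = $471.2500
Total = $2204.0000

$2204.00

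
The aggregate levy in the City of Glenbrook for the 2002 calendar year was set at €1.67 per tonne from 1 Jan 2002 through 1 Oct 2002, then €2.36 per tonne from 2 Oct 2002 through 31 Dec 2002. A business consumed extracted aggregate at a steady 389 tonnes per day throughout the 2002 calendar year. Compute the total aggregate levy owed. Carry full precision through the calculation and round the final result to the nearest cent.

€261,540.26

1 Jan – 1 Oct 2002: 274 days × 389 tonnes/day = 106,586 tonnes at €1.67/tonne → €177,998.62
2 Oct – 31 Dec 2002: 91 days × 389 tonnes/day = 35,399 tonnes at €2.36/tonne → €83,541.64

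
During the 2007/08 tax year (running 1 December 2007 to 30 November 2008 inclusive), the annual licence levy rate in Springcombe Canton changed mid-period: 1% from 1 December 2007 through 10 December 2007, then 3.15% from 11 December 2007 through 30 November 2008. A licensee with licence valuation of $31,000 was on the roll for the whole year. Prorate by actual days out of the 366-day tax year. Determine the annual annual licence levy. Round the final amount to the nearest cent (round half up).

$958.29

1 December – 10 December 2007: 10 days at 1% → $31,000 × 1% × 10/366 = $8.4699
11 December 2007 – 30 November 2008: 356 days at 3.15% → $31,000 × 3.15% × 356/366 = $949.8197
Total = $958.2896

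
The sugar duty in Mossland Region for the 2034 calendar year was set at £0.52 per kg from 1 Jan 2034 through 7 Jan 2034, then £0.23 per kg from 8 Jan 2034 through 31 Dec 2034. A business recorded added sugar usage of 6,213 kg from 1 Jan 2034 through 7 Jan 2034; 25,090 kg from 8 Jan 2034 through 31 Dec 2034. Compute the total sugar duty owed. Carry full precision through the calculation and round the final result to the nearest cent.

1 Jan – 7 Jan 2034: 6,213 kg at £0.52/kg → £3,230.76
8 Jan – 31 Dec 2034: 25,090 kg at £0.23/kg → £5,770.70

£9,001.46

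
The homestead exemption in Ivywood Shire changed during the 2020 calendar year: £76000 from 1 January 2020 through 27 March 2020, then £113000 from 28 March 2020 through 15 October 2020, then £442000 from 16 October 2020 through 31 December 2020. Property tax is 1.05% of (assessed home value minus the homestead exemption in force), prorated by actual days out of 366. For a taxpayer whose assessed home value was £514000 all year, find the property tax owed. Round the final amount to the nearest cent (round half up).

1 January – 27 March 2020: 87 days, exemption £76000 → (£514000 − £76000) × 1.05% × 87/366 = £1093.2049
28 March – 15 October 2020: 202 days, exemption £113000 → (£514000 − £113000) × 1.05% × 202/366 = £2323.8279
16 October – 31 December 2020: 77 days, exemption £442000 → (£514000 − £442000) × 1.05% × 77/366 = £159.0492
Total = £3576.0820

£3576.08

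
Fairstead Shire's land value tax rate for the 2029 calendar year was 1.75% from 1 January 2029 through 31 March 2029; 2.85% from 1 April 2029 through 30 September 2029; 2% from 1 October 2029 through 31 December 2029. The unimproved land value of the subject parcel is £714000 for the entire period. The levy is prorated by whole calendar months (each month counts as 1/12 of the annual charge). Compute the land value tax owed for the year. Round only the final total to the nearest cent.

1 January – 31 March 2029: 3 months at 1.75% → £714000 × 1.75% × 3/12 = £3123.7500
1 April – 30 September 2029: 6 months at 2.85% → £714000 × 2.85% × 6/12 = £10174.5000
1 October – 31 December 2029: 3 months at 2% → £714000 × 2% × 3/12 = £3570.0000
Total = £16868.2500

£16868.25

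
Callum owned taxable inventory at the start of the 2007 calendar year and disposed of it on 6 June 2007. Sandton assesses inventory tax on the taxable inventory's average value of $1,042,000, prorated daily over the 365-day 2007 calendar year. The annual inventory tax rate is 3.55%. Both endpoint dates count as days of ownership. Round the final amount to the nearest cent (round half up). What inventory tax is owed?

Days held (1 January – 6 June 2007): 157 out of 365
Tax = $1,042,000 × 3.55% × 157/365 = $15,911.1973

$15,911.20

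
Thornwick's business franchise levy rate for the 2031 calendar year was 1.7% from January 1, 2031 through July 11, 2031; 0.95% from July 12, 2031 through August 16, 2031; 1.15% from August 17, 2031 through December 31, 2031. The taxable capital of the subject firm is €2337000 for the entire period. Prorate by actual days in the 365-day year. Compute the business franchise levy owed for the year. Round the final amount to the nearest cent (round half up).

January 1 – July 11, 2031: 192 days at 1.7% → €2337000 × 1.7% × 192/365 = €20898.5425
July 12 – August 16, 2031: 36 days at 0.95% → €2337000 × 0.95% × 36/365 = €2189.7370
August 17 – December 31, 2031: 137 days at 1.15% → €2337000 × 1.15% × 137/365 = €10087.5164
Total = €33175.7959

€33175.80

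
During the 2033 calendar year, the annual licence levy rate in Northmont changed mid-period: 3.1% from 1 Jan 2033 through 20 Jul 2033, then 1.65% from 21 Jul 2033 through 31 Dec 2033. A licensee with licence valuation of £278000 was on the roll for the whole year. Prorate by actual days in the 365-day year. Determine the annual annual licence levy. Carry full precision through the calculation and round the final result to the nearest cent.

£6806.81

1 Jan – 20 Jul 2033: 201 days at 3.1% → £278000 × 3.1% × 201/365 = £4745.8027
21 Jul – 31 Dec 2033: 164 days at 1.65% → £278000 × 1.65% × 164/365 = £2061.0082
Total = £6806.8110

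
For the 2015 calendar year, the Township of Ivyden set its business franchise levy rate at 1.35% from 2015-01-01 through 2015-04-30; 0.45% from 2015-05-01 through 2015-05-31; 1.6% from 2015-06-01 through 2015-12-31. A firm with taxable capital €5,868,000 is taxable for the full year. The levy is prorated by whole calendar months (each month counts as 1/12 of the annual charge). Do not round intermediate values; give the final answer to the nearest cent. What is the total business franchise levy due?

2015-01-01 to 2015-04-30: 4 months at 1.35% → €5,868,000 × 1.35% × 4/12 = €26,406.0000
2015-05-01 to 2015-05-31: 1 month at 0.45% → €5,868,000 × 0.45% × 1/12 = €2,200.5000
2015-06-01 to 2015-12-31: 7 months at 1.6% → €5,868,000 × 1.6% × 7/12 = €54,768.0000
Total = €83,374.5000

€83,374.50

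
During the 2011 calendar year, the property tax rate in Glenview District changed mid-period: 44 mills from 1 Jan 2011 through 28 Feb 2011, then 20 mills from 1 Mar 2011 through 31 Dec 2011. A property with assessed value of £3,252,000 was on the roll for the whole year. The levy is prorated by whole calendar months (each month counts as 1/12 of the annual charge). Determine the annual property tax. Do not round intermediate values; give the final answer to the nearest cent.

£78,048.00

1 Jan – 28 Feb 2011: 2 months at 44 mills → £3,252,000 × 4.4% × 2/12 = £23,848.0000
1 Mar – 31 Dec 2011: 10 months at 20 mills → £3,252,000 × 2% × 10/12 = £54,200.0000
Total = £78,048.0000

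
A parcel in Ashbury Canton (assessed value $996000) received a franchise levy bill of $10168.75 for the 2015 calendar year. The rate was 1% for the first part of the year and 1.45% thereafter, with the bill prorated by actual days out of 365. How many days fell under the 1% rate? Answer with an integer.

Let d = days at the first rate; then 365 − d days at the second rate.
$996000 × [1%·d + 1.45%·(365−d)] / 365 = $10168.75
Solving gives d = 348, so the new rate took effect on December 15, 2015.

348 days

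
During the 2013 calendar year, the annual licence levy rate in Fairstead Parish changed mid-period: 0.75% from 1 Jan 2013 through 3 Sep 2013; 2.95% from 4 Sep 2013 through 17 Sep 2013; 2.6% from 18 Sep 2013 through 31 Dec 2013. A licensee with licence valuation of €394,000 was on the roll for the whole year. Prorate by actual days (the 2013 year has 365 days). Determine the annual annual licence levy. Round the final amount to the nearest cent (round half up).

€5,384.31

1 Jan – 3 Sep 2013: 246 days at 0.75% → €394,000 × 0.75% × 246/365 = €1,991.5890
4 Sep – 17 Sep 2013: 14 days at 2.95% → €394,000 × 2.95% × 14/365 = €445.8137
18 Sep – 31 Dec 2013: 105 days at 2.6% → €394,000 × 2.6% × 105/365 = €2,946.9041
Total = €5,384.3068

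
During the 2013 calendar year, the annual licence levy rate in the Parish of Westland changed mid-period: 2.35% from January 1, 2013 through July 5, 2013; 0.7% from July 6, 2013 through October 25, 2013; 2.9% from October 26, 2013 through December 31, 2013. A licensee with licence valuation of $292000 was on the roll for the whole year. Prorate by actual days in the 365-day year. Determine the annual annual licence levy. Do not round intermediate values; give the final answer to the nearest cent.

January 1 – July 5, 2013: 186 days at 2.35% → $292000 × 2.35% × 186/365 = $3496.8000
July 6 – October 25, 2013: 112 days at 0.7% → $292000 × 0.7% × 112/365 = $627.2000
October 26 – December 31, 2013: 67 days at 2.9% → $292000 × 2.9% × 67/365 = $1554.4000
Total = $5678.4000

$5678.40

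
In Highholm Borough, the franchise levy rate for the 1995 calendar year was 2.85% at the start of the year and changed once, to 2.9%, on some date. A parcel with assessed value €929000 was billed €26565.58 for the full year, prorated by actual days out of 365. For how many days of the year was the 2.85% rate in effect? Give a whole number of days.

295 days

Let d = days at the first rate; then 365 − d days at the second rate.
€929000 × [2.85%·d + 2.9%·(365−d)] / 365 = €26565.58
Solving gives d = 295, so the new rate took effect on 23 Oct 1995.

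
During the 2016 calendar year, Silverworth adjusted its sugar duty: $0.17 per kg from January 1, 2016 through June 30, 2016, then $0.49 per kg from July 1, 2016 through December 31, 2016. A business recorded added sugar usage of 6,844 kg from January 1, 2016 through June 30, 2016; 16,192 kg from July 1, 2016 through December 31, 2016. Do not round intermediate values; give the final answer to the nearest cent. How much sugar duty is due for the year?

$9,097.56

January 1 – June 30, 2016: 6,844 kg at $0.17/kg → $1,163.48
July 1 – December 31, 2016: 16,192 kg at $0.49/kg → $7,934.08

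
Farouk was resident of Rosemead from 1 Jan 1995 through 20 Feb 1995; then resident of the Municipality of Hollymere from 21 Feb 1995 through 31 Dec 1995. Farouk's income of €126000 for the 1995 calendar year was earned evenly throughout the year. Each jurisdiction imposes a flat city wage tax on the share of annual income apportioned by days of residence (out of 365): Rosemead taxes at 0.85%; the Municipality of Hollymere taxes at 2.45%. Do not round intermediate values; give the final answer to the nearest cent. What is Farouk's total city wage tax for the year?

Rosemead, 1 Jan – 20 Feb 1995: 51 days → €126000 × 0.85% × 51/365 = €149.6466
The Municipality of Hollymere, 21 Feb – 31 Dec 1995: 314 days → €126000 × 2.45% × 314/365 = €2655.6658
Total = €2805.3123

€2805.31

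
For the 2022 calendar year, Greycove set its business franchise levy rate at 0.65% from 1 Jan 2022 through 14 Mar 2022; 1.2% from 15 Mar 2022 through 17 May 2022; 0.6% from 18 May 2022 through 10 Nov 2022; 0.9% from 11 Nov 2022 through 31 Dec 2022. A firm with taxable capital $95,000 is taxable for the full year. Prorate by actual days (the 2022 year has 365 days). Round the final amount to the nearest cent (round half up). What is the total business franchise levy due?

$719.27

1 Jan – 14 Mar 2022: 73 days at 0.65% → $95,000 × 0.65% × 73/365 = $123.5000
15 Mar – 17 May 2022: 64 days at 1.2% → $95,000 × 1.2% × 64/365 = $199.8904
18 May – 10 Nov 2022: 177 days at 0.6% → $95,000 × 0.6% × 177/365 = $276.4110
11 Nov – 31 Dec 2022: 51 days at 0.9% → $95,000 × 0.9% × 51/365 = $119.4658
Total = $719.2671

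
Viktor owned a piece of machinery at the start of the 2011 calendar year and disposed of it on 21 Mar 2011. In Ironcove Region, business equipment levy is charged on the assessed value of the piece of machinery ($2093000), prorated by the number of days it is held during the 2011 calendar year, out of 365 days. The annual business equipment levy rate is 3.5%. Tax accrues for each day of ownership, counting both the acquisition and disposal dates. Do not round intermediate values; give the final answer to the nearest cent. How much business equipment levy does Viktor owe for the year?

Days held (1 Jan – 21 Mar 2011): 80 out of 365
Tax = $2093000 × 3.5% × 80/365 = $16055.8904

$16055.89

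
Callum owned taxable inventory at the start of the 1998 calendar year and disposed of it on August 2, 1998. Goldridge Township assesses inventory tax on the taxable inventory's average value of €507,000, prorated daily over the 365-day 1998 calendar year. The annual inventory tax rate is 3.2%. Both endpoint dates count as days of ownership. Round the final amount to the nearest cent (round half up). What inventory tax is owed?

€9,512.15

Days held (January 1 – August 2, 1998): 214 out of 365
Tax = €507,000 × 3.2% × 214/365 = €9,512.1534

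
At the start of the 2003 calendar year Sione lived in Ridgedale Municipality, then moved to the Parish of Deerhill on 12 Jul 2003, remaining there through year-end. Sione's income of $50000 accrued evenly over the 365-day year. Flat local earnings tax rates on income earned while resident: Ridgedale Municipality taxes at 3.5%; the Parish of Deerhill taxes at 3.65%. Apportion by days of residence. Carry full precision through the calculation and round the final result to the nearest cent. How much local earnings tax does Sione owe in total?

Ridgedale Municipality, 1 Jan – 11 Jul 2003: 192 days → $50000 × 3.5% × 192/365 = $920.5479
The Parish of Deerhill, 12 Jul – 31 Dec 2003: 173 days → $50000 × 3.65% × 173/365 = $865.0000
Total = $1785.5479

$1785.55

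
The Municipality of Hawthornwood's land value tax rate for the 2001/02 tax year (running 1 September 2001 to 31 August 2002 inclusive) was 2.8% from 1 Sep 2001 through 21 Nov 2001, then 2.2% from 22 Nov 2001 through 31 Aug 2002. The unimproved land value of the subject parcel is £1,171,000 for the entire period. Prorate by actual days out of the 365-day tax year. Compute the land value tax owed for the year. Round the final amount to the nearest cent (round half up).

£27,340.44

1 Sep – 21 Nov 2001: 82 days at 2.8% → £1,171,000 × 2.8% × 82/365 = £7,366.0712
22 Nov 2001 – 31 Aug 2002: 283 days at 2.2% → £1,171,000 × 2.2% × 283/365 = £19,974.3726
Total = £27,340.4438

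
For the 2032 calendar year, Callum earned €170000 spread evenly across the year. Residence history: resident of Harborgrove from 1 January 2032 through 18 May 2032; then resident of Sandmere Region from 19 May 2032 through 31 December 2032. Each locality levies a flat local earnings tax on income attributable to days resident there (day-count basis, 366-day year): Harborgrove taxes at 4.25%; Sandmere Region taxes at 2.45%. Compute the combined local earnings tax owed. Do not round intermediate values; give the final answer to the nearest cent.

€5327.13

Harborgrove, 1 January – 18 May 2032: 139 days → €170000 × 4.25% × 139/366 = €2743.9208
Sandmere Region, 19 May – 31 December 2032: 227 days → €170000 × 2.45% × 227/366 = €2583.2104
Total = €5327.1311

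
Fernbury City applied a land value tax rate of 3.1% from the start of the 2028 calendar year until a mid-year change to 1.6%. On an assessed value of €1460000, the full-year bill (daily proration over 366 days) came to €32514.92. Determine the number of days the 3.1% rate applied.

153 days

Let d = days at the first rate; then 366 − d days at the second rate.
€1460000 × [3.1%·d + 1.6%·(366−d)] / 366 = €32514.92
Solving gives d = 153, so the new rate took effect on 2 June 2028.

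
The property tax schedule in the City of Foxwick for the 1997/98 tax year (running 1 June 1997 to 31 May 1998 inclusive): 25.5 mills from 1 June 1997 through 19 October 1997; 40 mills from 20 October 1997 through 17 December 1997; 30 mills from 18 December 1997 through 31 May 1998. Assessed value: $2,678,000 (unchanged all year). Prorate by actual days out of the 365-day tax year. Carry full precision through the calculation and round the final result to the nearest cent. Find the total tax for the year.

$80,013.50

1 June – 19 October 1997: 141 days at 25.5 mills → $2,678,000 × 2.55% × 141/365 = $26,380.1342
20 October – 17 December 1997: 59 days at 40 mills → $2,678,000 × 4% × 59/365 = $17,315.2877
18 December 1997 – 31 May 1998: 165 days at 30 mills → $2,678,000 × 3% × 165/365 = $36,318.0822
Total = $80,013.5041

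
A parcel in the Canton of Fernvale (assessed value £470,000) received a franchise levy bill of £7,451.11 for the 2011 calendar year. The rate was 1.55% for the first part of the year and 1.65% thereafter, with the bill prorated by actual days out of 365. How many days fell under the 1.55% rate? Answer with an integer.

236 days

Let d = days at the first rate; then 365 − d days at the second rate.
£470,000 × [1.55%·d + 1.65%·(365−d)] / 365 = £7,451.11
Solving gives d = 236, so the new rate took effect on 25 August 2011.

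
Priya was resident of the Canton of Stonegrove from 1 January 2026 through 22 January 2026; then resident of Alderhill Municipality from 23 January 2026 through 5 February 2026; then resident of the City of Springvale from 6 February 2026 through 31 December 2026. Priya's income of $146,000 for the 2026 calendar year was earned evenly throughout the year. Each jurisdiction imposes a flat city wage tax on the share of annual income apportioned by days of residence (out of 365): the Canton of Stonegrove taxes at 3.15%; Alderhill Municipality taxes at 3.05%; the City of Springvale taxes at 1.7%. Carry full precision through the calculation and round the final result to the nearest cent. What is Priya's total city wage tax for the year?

$2,685.20

The Canton of Stonegrove, 1 January – 22 January 2026: 22 days → $146,000 × 3.15% × 22/365 = $277.2000
Alderhill Municipality, 23 January – 5 February 2026: 14 days → $146,000 × 3.05% × 14/365 = $170.8000
The City of Springvale, 6 February – 31 December 2026: 329 days → $146,000 × 1.7% × 329/365 = $2,237.2000
Total = $2,685.2000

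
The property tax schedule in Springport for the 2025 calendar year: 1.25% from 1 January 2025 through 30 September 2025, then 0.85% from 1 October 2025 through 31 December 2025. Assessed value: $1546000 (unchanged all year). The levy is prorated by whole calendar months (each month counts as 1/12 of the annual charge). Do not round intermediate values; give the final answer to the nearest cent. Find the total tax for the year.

$17779.00

1 January – 30 September 2025: 9 months at 1.25% → $1546000 × 1.25% × 9/12 = $14493.7500
1 October – 31 December 2025: 3 months at 0.85% → $1546000 × 0.85% × 3/12 = $3285.2500
Total = $17779.0000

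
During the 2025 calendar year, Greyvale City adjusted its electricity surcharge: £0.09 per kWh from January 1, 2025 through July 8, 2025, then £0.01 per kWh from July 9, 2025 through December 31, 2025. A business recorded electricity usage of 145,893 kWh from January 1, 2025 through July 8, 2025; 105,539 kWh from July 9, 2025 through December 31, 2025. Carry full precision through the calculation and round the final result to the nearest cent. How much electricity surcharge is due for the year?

January 1 – July 8, 2025: 145,893 kWh at £0.09/kWh → £13,130.37
July 9 – December 31, 2025: 105,539 kWh at £0.01/kWh → £1,055.39

£14,185.76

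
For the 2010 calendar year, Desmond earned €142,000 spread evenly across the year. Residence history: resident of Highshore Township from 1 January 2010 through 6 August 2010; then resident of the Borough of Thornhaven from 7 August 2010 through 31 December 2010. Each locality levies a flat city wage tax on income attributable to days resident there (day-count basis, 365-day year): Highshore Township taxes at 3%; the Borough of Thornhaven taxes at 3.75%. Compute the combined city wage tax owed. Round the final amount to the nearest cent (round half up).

€4,688.92

Highshore Township, 1 January – 6 August 2010: 218 days → €142,000 × 3% × 218/365 = €2,544.3288
The Borough of Thornhaven, 7 August – 31 December 2010: 147 days → €142,000 × 3.75% × 147/365 = €2,144.5890
Total = €4,688.9178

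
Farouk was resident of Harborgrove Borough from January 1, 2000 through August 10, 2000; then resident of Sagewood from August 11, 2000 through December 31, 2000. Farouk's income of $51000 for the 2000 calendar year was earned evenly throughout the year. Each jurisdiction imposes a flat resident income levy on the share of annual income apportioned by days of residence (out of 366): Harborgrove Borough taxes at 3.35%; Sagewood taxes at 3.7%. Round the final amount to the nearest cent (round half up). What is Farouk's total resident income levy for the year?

$1778.24

Harborgrove Borough, January 1 – August 10, 2000: 223 days → $51000 × 3.35% × 223/366 = $1040.9713
Sagewood, August 11 – December 31, 2000: 143 days → $51000 × 3.7% × 143/366 = $737.2705
Total = $1778.2418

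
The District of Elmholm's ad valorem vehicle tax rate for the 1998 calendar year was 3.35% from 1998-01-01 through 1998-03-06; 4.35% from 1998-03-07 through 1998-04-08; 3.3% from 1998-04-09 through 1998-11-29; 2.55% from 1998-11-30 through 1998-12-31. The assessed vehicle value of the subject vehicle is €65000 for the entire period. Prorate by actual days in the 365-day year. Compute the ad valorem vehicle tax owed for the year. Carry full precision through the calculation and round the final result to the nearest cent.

1998-01-01 to 1998-03-06: 65 days at 3.35% → €65000 × 3.35% × 65/365 = €387.7740
1998-03-07 to 1998-04-08: 33 days at 4.35% → €65000 × 4.35% × 33/365 = €255.6370
1998-04-09 to 1998-11-29: 235 days at 3.3% → €65000 × 3.3% × 235/365 = €1381.0274
1998-11-30 to 1998-12-31: 32 days at 2.55% → €65000 × 2.55% × 32/365 = €145.3151
Total = €2169.7534

€2169.75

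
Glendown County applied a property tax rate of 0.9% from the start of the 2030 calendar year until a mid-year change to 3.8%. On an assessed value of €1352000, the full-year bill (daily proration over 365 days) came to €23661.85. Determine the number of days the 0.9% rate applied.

Let d = days at the first rate; then 365 − d days at the second rate.
€1352000 × [0.9%·d + 3.8%·(365−d)] / 365 = €23661.85
Solving gives d = 258, so the new rate took effect on 16 September 2030.

258 days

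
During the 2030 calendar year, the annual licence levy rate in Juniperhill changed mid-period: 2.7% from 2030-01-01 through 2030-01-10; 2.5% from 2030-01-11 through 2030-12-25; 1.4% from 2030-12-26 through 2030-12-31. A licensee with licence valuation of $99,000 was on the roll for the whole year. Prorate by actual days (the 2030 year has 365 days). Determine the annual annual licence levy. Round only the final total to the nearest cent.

$2,462.52

2030-01-01 to 2030-01-10: 10 days at 2.7% → $99,000 × 2.7% × 10/365 = $73.2329
2030-01-11 to 2030-12-25: 349 days at 2.5% → $99,000 × 2.5% × 349/365 = $2,366.5068
2030-12-26 to 2030-12-31: 6 days at 1.4% → $99,000 × 1.4% × 6/365 = $22.7836
Total = $2,462.5233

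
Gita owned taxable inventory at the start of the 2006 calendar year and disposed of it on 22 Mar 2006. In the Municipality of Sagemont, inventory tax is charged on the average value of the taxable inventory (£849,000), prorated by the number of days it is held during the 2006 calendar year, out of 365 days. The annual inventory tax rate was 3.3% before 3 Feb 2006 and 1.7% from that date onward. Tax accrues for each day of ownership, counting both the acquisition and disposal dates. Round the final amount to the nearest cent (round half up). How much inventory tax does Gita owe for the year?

1 Jan – 2 Feb 2006: 33 days at 3.3% → £849,000 × 3.3% × 33/365 = £2,533.0438
3 Feb – 22 Mar 2006: 48 days at 1.7% → £849,000 × 1.7% × 48/365 = £1,898.0384
Total = £4,431.0822

£4,431.08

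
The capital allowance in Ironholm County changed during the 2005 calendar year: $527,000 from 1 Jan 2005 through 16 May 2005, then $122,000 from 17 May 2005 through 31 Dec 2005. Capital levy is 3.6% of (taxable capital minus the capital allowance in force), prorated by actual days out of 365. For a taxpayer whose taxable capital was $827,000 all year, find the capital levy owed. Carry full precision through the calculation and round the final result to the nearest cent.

$19,947.45

1 Jan – 16 May 2005: 136 days, exemption $527,000 → ($827,000 − $527,000) × 3.6% × 136/365 = $4,024.1096
17 May – 31 Dec 2005: 229 days, exemption $122,000 → ($827,000 − $122,000) × 3.6% × 229/365 = $15,923.3425
Total = $19,947.4521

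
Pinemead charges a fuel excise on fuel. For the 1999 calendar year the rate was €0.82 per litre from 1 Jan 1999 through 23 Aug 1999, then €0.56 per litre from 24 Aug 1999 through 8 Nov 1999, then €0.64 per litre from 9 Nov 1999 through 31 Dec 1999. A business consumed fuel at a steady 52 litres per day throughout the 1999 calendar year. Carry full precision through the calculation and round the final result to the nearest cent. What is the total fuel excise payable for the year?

€14,026.48

1 Jan – 23 Aug 1999: 235 days × 52 litres/day = 12,220 litres at €0.82/litre → €10,020.40
24 Aug – 8 Nov 1999: 77 days × 52 litres/day = 4,004 litres at €0.56/litre → €2,242.24
9 Nov – 31 Dec 1999: 53 days × 52 litres/day = 2,756 litres at €0.64/litre → €1,763.84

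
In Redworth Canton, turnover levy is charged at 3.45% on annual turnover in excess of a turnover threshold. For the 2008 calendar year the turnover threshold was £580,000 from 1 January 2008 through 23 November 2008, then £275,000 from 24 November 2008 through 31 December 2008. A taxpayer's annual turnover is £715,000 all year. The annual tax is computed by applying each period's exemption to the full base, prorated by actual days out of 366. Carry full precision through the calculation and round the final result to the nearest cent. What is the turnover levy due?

£5,750.00

1 January – 23 November 2008: 328 days, exemption £580,000 → (£715,000 − £580,000) × 3.45% × 328/366 = £4,173.9344
24 November – 31 December 2008: 38 days, exemption £275,000 → (£715,000 − £275,000) × 3.45% × 38/366 = £1,576.0656
Total = £5,750.0000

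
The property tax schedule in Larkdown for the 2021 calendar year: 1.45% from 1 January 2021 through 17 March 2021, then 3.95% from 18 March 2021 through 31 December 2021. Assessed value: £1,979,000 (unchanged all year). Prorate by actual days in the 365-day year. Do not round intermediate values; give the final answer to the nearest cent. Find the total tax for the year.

1 January – 17 March 2021: 76 days at 1.45% → £1,979,000 × 1.45% × 76/365 = £5,974.9534
18 March – 31 December 2021: 289 days at 3.95% → £1,979,000 × 3.95% × 289/365 = £61,893.9027
Total = £67,868.8562

£67,868.86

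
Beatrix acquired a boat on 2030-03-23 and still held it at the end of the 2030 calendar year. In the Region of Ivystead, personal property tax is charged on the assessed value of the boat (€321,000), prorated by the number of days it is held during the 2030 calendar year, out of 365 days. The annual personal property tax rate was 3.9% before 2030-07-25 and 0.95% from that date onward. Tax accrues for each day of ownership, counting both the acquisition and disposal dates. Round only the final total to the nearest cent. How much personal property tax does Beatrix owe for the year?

2030-03-23 to 2030-07-24: 124 days at 3.9% → €321,000 × 3.9% × 124/365 = €4,253.0301
2030-07-25 to 2030-12-31: 160 days at 0.95% → €321,000 × 0.95% × 160/365 = €1,336.7671
Total = €5,589.7973

€5,589.80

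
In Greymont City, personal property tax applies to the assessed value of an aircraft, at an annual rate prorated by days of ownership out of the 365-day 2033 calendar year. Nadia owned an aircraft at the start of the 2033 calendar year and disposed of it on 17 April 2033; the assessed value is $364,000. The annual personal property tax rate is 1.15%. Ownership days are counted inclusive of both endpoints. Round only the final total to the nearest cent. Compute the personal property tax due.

$1,227.13

Days held (1 January – 17 April 2033): 107 out of 365
Tax = $364,000 × 1.15% × 107/365 = $1,227.1288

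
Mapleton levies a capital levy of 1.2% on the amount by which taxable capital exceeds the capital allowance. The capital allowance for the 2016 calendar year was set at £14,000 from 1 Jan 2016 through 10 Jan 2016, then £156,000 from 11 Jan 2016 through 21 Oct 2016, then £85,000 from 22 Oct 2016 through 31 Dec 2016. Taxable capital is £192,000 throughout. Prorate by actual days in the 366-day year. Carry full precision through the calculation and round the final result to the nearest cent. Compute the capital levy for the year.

1 Jan – 10 Jan 2016: 10 days, exemption £14,000 → (£192,000 − £14,000) × 1.2% × 10/366 = £58.3607
11 Jan – 21 Oct 2016: 285 days, exemption £156,000 → (£192,000 − £156,000) × 1.2% × 285/366 = £336.3934
22 Oct – 31 Dec 2016: 71 days, exemption £85,000 → (£192,000 − £85,000) × 1.2% × 71/366 = £249.0820
Total = £643.8361

£643.84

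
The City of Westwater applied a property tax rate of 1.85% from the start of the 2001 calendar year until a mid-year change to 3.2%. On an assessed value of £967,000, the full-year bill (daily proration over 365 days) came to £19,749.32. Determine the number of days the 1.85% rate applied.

313 days

Let d = days at the first rate; then 365 − d days at the second rate.
£967,000 × [1.85%·d + 3.2%·(365−d)] / 365 = £19,749.32
Solving gives d = 313, so the new rate took effect on 10 November 2001.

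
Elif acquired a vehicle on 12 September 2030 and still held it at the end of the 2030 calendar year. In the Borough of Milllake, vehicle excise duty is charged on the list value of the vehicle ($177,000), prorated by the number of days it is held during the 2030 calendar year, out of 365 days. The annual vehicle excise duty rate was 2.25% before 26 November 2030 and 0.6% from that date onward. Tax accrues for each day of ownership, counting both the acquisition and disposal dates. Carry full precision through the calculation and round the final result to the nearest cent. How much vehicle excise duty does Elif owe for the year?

12 September – 25 November 2030: 75 days at 2.25% → $177,000 × 2.25% × 75/365 = $818.3219
26 November – 31 December 2030: 36 days at 0.6% → $177,000 × 0.6% × 36/365 = $104.7452
Total = $923.0671

$923.07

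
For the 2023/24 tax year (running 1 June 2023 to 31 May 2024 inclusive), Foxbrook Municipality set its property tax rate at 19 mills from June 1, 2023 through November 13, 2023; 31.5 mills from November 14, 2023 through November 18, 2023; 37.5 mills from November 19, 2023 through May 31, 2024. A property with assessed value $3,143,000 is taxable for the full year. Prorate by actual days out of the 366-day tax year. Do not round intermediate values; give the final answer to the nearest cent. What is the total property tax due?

$91,232.87

June 1 – November 13, 2023: 166 days at 19 mills → $3,143,000 × 1.9% × 166/366 = $27,084.7596
November 14 – November 18, 2023: 5 days at 31.5 mills → $3,143,000 × 3.15% × 5/366 = $1,352.5205
November 19, 2023 – May 31, 2024: 195 days at 37.5 mills → $3,143,000 × 3.75% × 195/366 = $62,795.5943
Total = $91,232.8743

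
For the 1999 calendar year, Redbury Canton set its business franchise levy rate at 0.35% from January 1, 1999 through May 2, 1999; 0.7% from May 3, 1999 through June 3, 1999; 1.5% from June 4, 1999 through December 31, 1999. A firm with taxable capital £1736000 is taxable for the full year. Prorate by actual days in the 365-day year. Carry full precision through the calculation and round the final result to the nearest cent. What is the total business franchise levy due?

£18149.52

January 1 – May 2, 1999: 122 days at 0.35% → £1736000 × 0.35% × 122/365 = £2030.8822
May 3 – June 3, 1999: 32 days at 0.7% → £1736000 × 0.7% × 32/365 = £1065.3808
June 4 – December 31, 1999: 211 days at 1.5% → £1736000 × 1.5% × 211/365 = £15053.2603
Total = £18149.5233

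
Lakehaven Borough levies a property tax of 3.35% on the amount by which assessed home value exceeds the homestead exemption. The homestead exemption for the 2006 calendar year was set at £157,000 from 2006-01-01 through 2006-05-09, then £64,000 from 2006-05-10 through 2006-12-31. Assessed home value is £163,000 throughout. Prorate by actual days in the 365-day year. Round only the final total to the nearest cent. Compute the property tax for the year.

2006-01-01 to 2006-05-09: 129 days, exemption £157,000 → (£163,000 − £157,000) × 3.35% × 129/365 = £71.0384
2006-05-10 to 2006-12-31: 236 days, exemption £64,000 → (£163,000 − £64,000) × 3.35% × 236/365 = £2,144.3671
Total = £2,215.4055

£2,215.41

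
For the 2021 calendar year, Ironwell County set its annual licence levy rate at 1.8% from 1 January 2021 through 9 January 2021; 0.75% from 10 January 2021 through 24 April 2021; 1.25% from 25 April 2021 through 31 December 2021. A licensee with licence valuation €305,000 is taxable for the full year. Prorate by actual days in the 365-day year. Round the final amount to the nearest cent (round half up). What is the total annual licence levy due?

1 January – 9 January 2021: 9 days at 1.8% → €305,000 × 1.8% × 9/365 = €135.3699
10 January – 24 April 2021: 105 days at 0.75% → €305,000 × 0.75% × 105/365 = €658.0479
25 April – 31 December 2021: 251 days at 1.25% → €305,000 × 1.25% × 251/365 = €2,621.7466
Total = €3,415.1644

€3,415.16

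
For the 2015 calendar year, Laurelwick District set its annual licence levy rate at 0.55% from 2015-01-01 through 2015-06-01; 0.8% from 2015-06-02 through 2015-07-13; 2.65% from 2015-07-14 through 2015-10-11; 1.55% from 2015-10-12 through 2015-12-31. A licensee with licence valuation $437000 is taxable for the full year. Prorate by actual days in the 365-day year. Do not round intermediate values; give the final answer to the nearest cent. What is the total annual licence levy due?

$5761.82

2015-01-01 to 2015-06-01: 152 days at 0.55% → $437000 × 0.55% × 152/365 = $1000.9096
2015-06-02 to 2015-07-13: 42 days at 0.8% → $437000 × 0.8% × 42/365 = $402.2795
2015-07-14 to 2015-10-11: 90 days at 2.65% → $437000 × 2.65% × 90/365 = $2855.4658
2015-10-12 to 2015-12-31: 81 days at 1.55% → $437000 × 1.55% × 81/365 = $1503.1603
Total = $5761.8151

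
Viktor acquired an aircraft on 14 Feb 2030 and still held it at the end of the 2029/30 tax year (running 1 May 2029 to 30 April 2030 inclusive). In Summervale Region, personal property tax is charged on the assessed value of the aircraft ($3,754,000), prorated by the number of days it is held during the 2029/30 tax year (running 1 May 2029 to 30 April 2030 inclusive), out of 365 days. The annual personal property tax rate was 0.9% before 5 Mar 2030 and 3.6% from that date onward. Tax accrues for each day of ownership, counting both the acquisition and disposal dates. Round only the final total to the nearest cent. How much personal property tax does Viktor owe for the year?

14 Feb – 4 Mar 2030: 19 days at 0.9% → $3,754,000 × 0.9% × 19/365 = $1,758.7233
5 Mar – 30 Apr 2030: 57 days at 3.6% → $3,754,000 × 3.6% × 57/365 = $21,104.6795
Total = $22,863.4027

$22,863.40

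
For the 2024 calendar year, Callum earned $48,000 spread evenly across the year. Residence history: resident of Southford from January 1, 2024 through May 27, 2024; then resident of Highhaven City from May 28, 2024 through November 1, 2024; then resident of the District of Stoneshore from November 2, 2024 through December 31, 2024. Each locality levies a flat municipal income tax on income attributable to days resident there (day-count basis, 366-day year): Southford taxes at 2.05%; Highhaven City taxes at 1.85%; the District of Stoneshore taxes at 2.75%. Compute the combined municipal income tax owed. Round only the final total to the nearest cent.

Southford, January 1 – May 27, 2024: 148 days → $48,000 × 2.05% × 148/366 = $397.9016
Highhaven City, May 28 – November 1, 2024: 158 days → $48,000 × 1.85% × 158/366 = $383.3443
The District of Stoneshore, November 2 – December 31, 2024: 60 days → $48,000 × 2.75% × 60/366 = $216.3934
Total = $997.6393

$997.64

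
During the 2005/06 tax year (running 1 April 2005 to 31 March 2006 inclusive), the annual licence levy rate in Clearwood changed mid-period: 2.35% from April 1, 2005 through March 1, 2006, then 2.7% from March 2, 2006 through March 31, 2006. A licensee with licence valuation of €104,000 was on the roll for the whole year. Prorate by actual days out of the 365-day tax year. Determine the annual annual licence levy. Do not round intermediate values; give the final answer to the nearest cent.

€2,473.92

April 1, 2005 – March 1, 2006: 335 days at 2.35% → €104,000 × 2.35% × 335/365 = €2,243.1233
March 2 – March 31, 2006: 30 days at 2.7% → €104,000 × 2.7% × 30/365 = €230.7945
Total = €2,473.9178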